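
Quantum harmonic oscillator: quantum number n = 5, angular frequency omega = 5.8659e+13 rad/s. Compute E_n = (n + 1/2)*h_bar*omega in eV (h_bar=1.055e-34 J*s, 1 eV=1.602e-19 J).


E = (n + 1/2) * h_bar * omega
= (5 + 0.5) * 1.055e-34 * 5.8659e+13
= 5.5 * 6.1885e-21
= 3.4037e-20 J
= 0.2125 eV

0.2125


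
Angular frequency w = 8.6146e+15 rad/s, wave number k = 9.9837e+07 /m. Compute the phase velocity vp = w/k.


vp = w / k
= 8.6146e+15 / 9.9837e+07
= 8.6287e+07 m/s

8.6287e+07


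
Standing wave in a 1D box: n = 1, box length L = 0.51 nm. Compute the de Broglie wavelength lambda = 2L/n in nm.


lambda = 2L / n
= 2 * 0.51 / 1
= 1.02 / 1
= 1.02 nm

1.02


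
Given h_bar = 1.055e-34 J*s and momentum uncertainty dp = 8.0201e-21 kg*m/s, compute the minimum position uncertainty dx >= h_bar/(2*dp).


dx = h_bar / (2 * dp)
= 1.055e-34 / (2 * 8.0201e-21)
= 1.055e-34 / 1.6040e-20
= 6.5772e-15 m

6.5772e-15


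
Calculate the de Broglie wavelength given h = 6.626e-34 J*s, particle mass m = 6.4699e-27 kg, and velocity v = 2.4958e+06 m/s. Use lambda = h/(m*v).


lambda = h / (m * v)
= 6.626e-34 / (6.4699e-27 * 2.4958e+06)
= 6.626e-34 / 1.6148e-20
= 4.1034e-14 m

4.1034e-14


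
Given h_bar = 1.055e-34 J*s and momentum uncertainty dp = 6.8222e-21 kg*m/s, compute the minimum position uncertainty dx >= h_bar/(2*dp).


dx = h_bar / (2 * dp)
= 1.055e-34 / (2 * 6.8222e-21)
= 1.055e-34 / 1.3644e-20
= 7.7321e-15 m

7.7321e-15


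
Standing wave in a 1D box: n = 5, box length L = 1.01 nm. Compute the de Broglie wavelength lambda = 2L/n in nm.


lambda = 2L / n
= 2 * 1.01 / 5
= 2.02 / 5
= 0.404 nm

0.404


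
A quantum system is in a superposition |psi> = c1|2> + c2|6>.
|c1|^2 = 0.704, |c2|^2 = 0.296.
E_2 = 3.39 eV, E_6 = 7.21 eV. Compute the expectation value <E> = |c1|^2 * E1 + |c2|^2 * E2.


<E> = |c1|^2 * E1 + |c2|^2 * E2
= 0.704 * 3.39 + 0.296 * 7.21
= 2.3866 + 2.1342
= 4.5207 eV

4.5207


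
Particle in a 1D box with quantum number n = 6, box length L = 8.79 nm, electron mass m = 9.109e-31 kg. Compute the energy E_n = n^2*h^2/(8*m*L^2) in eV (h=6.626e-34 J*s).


E = n^2 * h^2 / (8 * m * L^2)
= 6^2 * (6.626e-34)^2 / (8 * 9.109e-31 * (8.79e-9)^2)
= 36 * 4.3904e-67 / (8 * 9.109e-31 * 7.7264e-17)
= 2.8072e-20 J
= 0.1752 eV

0.1752


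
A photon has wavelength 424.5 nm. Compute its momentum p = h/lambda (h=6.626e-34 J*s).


p = h / lambda
= 6.626e-34 / (424.5e-9)
= 6.626e-34 / 4.2450e-07
= 1.5609e-27 kg*m/s

1.5609e-27


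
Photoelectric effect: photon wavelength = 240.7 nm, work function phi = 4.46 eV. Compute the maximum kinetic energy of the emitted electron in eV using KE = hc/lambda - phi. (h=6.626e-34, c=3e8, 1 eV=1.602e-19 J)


E_photon = hc / lambda
= (6.626e-34)(3e8) / (240.7e-9)
= 8.2584e-19 J
= 5.1551 eV
KE = E_photon - phi
= 5.1551 - 4.46
= 0.6951 eV

0.6951


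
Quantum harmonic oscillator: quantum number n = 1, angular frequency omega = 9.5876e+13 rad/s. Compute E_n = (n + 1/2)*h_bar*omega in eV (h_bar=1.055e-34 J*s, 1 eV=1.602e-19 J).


E = (n + 1/2) * h_bar * omega
= (1 + 0.5) * 1.055e-34 * 9.5876e+13
= 1.5 * 1.0115e-20
= 1.5172e-20 J
= 0.0947 eV

0.0947


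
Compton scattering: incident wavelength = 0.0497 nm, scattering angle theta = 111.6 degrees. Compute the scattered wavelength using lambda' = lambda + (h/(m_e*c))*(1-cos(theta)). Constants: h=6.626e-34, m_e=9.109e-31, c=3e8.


Compton wavelength: h/(m_e*c) = 2.4247e-12 m
d_lambda = 2.4247e-12 * (1 - cos(111.6 deg))
= 2.4247e-12 * 1.368125
= 3.3173e-12 m = 0.003317 nm
lambda' = 0.0497 + 0.003317
= 0.053017 nm

0.053017


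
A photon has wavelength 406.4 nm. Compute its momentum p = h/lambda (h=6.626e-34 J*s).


p = h / lambda
= 6.626e-34 / (406.4e-9)
= 6.626e-34 / 4.0640e-07
= 1.6304e-27 kg*m/s

1.6304e-27


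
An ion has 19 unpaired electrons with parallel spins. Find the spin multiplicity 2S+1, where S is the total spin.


Total spin S = N * (1/2) = 19 * 0.5 = 9.5
Spin multiplicity = 2S + 1
= 2 * 9.5 + 1
= 20

20


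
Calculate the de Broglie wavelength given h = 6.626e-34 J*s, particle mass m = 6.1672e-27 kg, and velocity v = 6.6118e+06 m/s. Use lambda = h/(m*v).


lambda = h / (m * v)
= 6.626e-34 / (6.1672e-27 * 6.6118e+06)
= 6.626e-34 / 4.0776e-20
= 1.6250e-14 m

1.6250e-14


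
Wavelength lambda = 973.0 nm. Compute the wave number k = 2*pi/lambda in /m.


k = 2 * pi / lambda
= 6.2832 / (973.0e-9)
= 6.2832 / 9.7300e-07
= 6.4575e+06 /m

6.4575e+06


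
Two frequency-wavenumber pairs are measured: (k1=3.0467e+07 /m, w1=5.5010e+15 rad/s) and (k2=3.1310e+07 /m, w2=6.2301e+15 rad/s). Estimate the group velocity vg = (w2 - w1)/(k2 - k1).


vg = (w2 - w1) / (k2 - k1)
= (6.2301e+15 - 5.5010e+15) / (3.1310e+07 - 3.0467e+07)
= 7.2910e+14 / 8.4300e+05
= 8.6489e+08 m/s

8.6489e+08


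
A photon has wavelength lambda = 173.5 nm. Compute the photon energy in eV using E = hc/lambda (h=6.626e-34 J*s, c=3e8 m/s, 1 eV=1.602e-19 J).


E = hc / lambda
= (6.626e-34)(3e8) / (173.5e-9)
= 1.9878e-25 / 1.7350e-07
= 1.1457e-18 J
Converting to eV: 1.1457e-18 / 1.602e-19
= 7.1517 eV

7.1517


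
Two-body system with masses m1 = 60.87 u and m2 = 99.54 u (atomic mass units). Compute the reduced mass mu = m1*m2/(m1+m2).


mu = m1 * m2 / (m1 + m2)
= 60.87 * 99.54 / (60.87 + 99.54)
= 6058.9998 / 160.41
= 37.772 u

37.772


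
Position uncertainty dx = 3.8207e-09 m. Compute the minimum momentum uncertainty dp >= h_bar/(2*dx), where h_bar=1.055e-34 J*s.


dp = h_bar / (2 * dx)
= 1.055e-34 / (2 * 3.8207e-09)
= 1.055e-34 / 7.6414e-09
= 1.3806e-26 kg*m/s

1.3806e-26


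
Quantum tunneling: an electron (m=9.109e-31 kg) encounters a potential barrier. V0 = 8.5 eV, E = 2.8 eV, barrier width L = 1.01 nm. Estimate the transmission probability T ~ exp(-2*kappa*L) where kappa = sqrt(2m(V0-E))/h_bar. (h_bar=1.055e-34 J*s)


V0 - E = 5.7 eV = 9.1314e-19 J
kappa = sqrt(2 * m * (V0-E)) / h_bar
= sqrt(2 * 9.109e-31 * 9.1314e-19) / 1.055e-34
= 1.2225e+10 /m
2*kappa*L = 2 * 1.2225e+10 * 1.01e-9
= 24.6955
T = exp(-24.6955) = 1.883119e-11

1.883119e-11


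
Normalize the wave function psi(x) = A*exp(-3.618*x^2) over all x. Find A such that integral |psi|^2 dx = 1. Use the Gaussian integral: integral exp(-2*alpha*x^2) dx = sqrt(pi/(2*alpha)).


integral |psi|^2 dx = A^2 * sqrt(pi/(2*alpha)) = 1
A^2 = sqrt(2*alpha/pi)
= sqrt(2 * 3.618 / pi)
= 1.517659
A = sqrt(1.517659)
= 1.2319

1.2319


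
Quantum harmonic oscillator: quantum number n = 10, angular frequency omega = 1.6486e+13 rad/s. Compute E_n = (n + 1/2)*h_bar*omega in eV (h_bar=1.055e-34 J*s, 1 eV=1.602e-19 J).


E = (n + 1/2) * h_bar * omega
= (10 + 0.5) * 1.055e-34 * 1.6486e+13
= 10.5 * 1.7393e-21
= 1.8262e-20 J
= 0.114 eV

0.114


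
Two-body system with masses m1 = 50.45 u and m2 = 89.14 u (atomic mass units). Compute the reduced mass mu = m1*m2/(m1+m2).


mu = m1 * m2 / (m1 + m2)
= 50.45 * 89.14 / (50.45 + 89.14)
= 4497.113 / 139.59
= 32.2166 u

32.2166


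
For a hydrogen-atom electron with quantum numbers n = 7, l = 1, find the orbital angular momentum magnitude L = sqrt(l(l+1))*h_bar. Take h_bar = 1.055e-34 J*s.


L = sqrt(l*(l+1)) * h_bar
= sqrt(1 * 2) * 1.055e-34
= sqrt(2) * 1.055e-34
= 1.4142 * 1.055e-34
= 1.4920e-34 J*s

1.4920e-34


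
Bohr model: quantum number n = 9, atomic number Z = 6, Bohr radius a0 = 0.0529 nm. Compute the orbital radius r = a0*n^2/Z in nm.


r = a0 * n^2 / Z
= 0.0529 * 9^2 / 6
= 0.0529 * 81 / 6
= 0.7142 nm

0.7142


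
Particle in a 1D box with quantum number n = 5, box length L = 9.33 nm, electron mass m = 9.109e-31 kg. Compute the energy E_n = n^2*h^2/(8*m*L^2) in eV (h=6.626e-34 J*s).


E = n^2 * h^2 / (8 * m * L^2)
= 5^2 * (6.626e-34)^2 / (8 * 9.109e-31 * (9.33e-9)^2)
= 25 * 4.3904e-67 / (8 * 9.109e-31 * 8.7049e-17)
= 1.7303e-20 J
= 0.108 eV

0.108


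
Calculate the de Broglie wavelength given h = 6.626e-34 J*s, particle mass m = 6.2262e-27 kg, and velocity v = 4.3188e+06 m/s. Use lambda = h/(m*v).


lambda = h / (m * v)
= 6.626e-34 / (6.2262e-27 * 4.3188e+06)
= 6.626e-34 / 2.6890e-20
= 2.4641e-14 m

2.4641e-14


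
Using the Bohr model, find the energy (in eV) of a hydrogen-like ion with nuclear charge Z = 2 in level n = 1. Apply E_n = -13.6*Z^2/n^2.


E_n = -13.6 * Z^2 / n^2
= -13.6 * 2^2 / 1^2
= -13.6 * 4 / 1
= -54.4 eV

-54.4


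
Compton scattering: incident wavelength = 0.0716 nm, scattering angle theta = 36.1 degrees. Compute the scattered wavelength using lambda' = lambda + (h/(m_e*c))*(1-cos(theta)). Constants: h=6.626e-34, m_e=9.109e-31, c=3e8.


Compton wavelength: h/(m_e*c) = 2.4247e-12 m
d_lambda = 2.4247e-12 * (1 - cos(36.1 deg))
= 2.4247e-12 * 0.19201
= 4.6557e-13 m = 0.000466 nm
lambda' = 0.0716 + 0.000466
= 0.072066 nm

0.072066


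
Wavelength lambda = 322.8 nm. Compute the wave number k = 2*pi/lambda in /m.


k = 2 * pi / lambda
= 6.2832 / (322.8e-9)
= 6.2832 / 3.2280e-07
= 1.9465e+07 /m

1.9465e+07


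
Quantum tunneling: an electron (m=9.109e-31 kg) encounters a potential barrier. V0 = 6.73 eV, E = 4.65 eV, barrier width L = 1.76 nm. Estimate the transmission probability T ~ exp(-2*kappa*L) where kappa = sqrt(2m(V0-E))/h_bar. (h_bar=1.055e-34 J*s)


V0 - E = 2.08 eV = 3.3322e-19 J
kappa = sqrt(2 * m * (V0-E)) / h_bar
= sqrt(2 * 9.109e-31 * 3.3322e-19) / 1.055e-34
= 7.3852e+09 /m
2*kappa*L = 2 * 7.3852e+09 * 1.76e-9
= 25.9958
T = exp(-25.9958) = 5.130504e-12

5.130504e-12


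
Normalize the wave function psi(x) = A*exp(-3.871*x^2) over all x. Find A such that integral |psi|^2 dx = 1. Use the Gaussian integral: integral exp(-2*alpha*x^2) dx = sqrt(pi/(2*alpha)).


integral |psi|^2 dx = A^2 * sqrt(pi/(2*alpha)) = 1
A^2 = sqrt(2*alpha/pi)
= sqrt(2 * 3.871 / pi)
= 1.569826
A = sqrt(1.569826)
= 1.2529

1.2529


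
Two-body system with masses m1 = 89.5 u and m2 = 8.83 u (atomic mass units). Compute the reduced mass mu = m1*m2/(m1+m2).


mu = m1 * m2 / (m1 + m2)
= 89.5 * 8.83 / (89.5 + 8.83)
= 790.285 / 98.33
= 8.0371 u

8.0371


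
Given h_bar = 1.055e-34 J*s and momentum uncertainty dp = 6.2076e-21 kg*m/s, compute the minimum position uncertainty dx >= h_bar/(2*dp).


dx = h_bar / (2 * dp)
= 1.055e-34 / (2 * 6.2076e-21)
= 1.055e-34 / 1.2415e-20
= 8.4976e-15 m

8.4976e-15


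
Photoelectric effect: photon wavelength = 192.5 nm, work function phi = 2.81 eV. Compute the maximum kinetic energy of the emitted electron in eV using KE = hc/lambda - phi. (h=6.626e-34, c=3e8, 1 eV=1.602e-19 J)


E_photon = hc / lambda
= (6.626e-34)(3e8) / (192.5e-9)
= 1.0326e-18 J
= 6.4458 eV
KE = E_photon - phi
= 6.4458 - 2.81
= 3.6358 eV

3.6358


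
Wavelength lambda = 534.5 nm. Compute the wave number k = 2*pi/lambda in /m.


k = 2 * pi / lambda
= 6.2832 / (534.5e-9)
= 6.2832 / 5.3450e-07
= 1.1755e+07 /m

1.1755e+07


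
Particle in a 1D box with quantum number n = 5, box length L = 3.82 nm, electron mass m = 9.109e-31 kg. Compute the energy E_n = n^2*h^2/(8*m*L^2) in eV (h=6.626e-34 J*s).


E = n^2 * h^2 / (8 * m * L^2)
= 5^2 * (6.626e-34)^2 / (8 * 9.109e-31 * (3.82e-9)^2)
= 25 * 4.3904e-67 / (8 * 9.109e-31 * 1.4592e-17)
= 1.0322e-19 J
= 0.6443 eV

0.6443


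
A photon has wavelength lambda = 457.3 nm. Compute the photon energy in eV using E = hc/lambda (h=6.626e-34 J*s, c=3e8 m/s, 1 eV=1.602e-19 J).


E = hc / lambda
= (6.626e-34)(3e8) / (457.3e-9)
= 1.9878e-25 / 4.5730e-07
= 4.3468e-19 J
Converting to eV: 4.3468e-19 / 1.602e-19
= 2.7134 eV

2.7134


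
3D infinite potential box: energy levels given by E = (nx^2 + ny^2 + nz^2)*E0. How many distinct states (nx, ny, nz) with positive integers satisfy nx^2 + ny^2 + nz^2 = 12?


Enumerate all (nx, ny, nz) with nx^2 + ny^2 + nz^2 = 12:
(2,2,2)
Total degeneracy = 1

1


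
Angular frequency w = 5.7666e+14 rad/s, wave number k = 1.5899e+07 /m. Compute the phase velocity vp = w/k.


vp = w / k
= 5.7666e+14 / 1.5899e+07
= 3.6270e+07 m/s

3.6270e+07


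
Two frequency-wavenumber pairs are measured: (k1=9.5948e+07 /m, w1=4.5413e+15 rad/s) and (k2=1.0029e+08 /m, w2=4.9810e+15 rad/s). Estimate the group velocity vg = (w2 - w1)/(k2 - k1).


vg = (w2 - w1) / (k2 - k1)
= (4.9810e+15 - 4.5413e+15) / (1.0029e+08 - 9.5948e+07)
= 4.3970e+14 / 4.3420e+06
= 1.0127e+08 m/s

1.0127e+08


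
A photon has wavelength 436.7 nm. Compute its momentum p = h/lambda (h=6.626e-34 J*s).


p = h / lambda
= 6.626e-34 / (436.7e-9)
= 6.626e-34 / 4.3670e-07
= 1.5173e-27 kg*m/s

1.5173e-27


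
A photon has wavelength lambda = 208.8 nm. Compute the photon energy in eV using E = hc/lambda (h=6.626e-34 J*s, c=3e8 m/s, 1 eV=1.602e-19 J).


E = hc / lambda
= (6.626e-34)(3e8) / (208.8e-9)
= 1.9878e-25 / 2.0880e-07
= 9.5201e-19 J
Converting to eV: 9.5201e-19 / 1.602e-19
= 5.9426 eV

5.9426


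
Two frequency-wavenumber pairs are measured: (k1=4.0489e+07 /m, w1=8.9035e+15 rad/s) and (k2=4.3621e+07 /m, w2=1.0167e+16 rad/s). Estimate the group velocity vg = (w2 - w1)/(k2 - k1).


vg = (w2 - w1) / (k2 - k1)
= (1.0167e+16 - 8.9035e+15) / (4.3621e+07 - 4.0489e+07)
= 1.2635e+15 / 3.1320e+06
= 4.0342e+08 m/s

4.0342e+08


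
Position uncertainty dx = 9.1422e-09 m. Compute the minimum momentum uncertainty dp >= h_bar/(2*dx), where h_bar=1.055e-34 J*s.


dp = h_bar / (2 * dx)
= 1.055e-34 / (2 * 9.1422e-09)
= 1.055e-34 / 1.8284e-08
= 5.7699e-27 kg*m/s

5.7699e-27


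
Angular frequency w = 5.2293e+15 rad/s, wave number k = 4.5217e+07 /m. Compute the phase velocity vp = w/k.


vp = w / k
= 5.2293e+15 / 4.5217e+07
= 1.1565e+08 m/s

1.1565e+08


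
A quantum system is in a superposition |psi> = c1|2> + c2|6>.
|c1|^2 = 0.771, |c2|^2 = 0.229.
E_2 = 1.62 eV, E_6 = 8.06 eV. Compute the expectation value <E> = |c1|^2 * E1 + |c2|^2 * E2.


<E> = |c1|^2 * E1 + |c2|^2 * E2
= 0.771 * 1.62 + 0.229 * 8.06
= 1.249 + 1.8457
= 3.0948 eV

3.0948


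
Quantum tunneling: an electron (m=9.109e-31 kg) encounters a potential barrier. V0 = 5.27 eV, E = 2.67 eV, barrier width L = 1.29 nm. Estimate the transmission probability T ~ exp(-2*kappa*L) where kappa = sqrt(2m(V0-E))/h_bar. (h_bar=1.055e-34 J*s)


V0 - E = 2.6 eV = 4.1652e-19 J
kappa = sqrt(2 * m * (V0-E)) / h_bar
= sqrt(2 * 9.109e-31 * 4.1652e-19) / 1.055e-34
= 8.2569e+09 /m
2*kappa*L = 2 * 8.2569e+09 * 1.29e-9
= 21.3027
T = exp(-21.3027) = 5.601913e-10

5.601913e-10


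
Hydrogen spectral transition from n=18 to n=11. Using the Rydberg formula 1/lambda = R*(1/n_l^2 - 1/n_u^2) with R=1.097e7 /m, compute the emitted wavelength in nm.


1/lambda = R * (1/n_l^2 - 1/n_u^2)
= 1.097e7 * (1/11^2 - 1/18^2)
= 1.097e7 * (0.008264 - 0.003086)
= 1.097e7 * 0.005178
= 5.6803e+04 /m
lambda = 1 / 5.6803e+04 = 17604.663 nm

17604.663


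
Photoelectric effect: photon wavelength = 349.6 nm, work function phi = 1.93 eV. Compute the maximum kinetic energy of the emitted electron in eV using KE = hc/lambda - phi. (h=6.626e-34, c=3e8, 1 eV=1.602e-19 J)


E_photon = hc / lambda
= (6.626e-34)(3e8) / (349.6e-9)
= 5.6859e-19 J
= 3.5493 eV
KE = E_photon - phi
= 3.5493 - 1.93
= 1.6193 eV

1.6193


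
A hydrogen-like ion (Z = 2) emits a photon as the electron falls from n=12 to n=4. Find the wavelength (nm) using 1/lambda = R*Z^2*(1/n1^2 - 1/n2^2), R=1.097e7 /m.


1/lambda = R * Z^2 * (1/n1^2 - 1/n2^2)
= 1.097e7 * 2^2 * (1/4^2 - 1/12^2)
= 1.097e7 * 4 * (0.0625 - 0.006944)
= 2.4378e+06 /m
lambda = 1 / 2.4378e+06
= 410.2097 nm

410.2097


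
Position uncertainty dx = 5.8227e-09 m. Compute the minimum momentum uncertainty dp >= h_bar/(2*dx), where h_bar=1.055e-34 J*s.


dp = h_bar / (2 * dx)
= 1.055e-34 / (2 * 5.8227e-09)
= 1.055e-34 / 1.1645e-08
= 9.0594e-27 kg*m/s

9.0594e-27


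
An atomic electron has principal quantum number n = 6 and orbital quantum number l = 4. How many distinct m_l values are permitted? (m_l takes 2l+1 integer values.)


m_l ranges from -l to +l in integer steps
So m_l goes from -4 to +4
Count = 2l + 1 = 2*4 + 1
= 9

9


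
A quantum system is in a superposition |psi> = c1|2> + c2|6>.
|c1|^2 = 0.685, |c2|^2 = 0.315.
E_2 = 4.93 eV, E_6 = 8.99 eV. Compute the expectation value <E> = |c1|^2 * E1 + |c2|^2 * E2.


<E> = |c1|^2 * E1 + |c2|^2 * E2
= 0.685 * 4.93 + 0.315 * 8.99
= 3.3771 + 2.8319
= 6.2089 eV

6.2089


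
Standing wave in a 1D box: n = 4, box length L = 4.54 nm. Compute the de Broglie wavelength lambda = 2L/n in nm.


lambda = 2L / n
= 2 * 4.54 / 4
= 9.08 / 4
= 2.27 nm

2.27


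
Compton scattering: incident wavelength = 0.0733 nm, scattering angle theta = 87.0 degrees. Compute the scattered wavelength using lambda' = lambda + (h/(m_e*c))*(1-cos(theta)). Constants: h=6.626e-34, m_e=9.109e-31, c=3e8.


Compton wavelength: h/(m_e*c) = 2.4247e-12 m
d_lambda = 2.4247e-12 * (1 - cos(87.0 deg))
= 2.4247e-12 * 0.947664
= 2.2978e-12 m = 0.002298 nm
lambda' = 0.0733 + 0.002298
= 0.075598 nm

0.075598


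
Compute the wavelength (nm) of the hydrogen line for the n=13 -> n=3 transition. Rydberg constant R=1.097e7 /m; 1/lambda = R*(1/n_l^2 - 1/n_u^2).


1/lambda = R * (1/n_l^2 - 1/n_u^2)
= 1.097e7 * (1/3^2 - 1/13^2)
= 1.097e7 * (0.111111 - 0.005917)
= 1.097e7 * 0.105194
= 1.1540e+06 /m
lambda = 1 / 1.1540e+06 = 866.5679 nm

866.5679


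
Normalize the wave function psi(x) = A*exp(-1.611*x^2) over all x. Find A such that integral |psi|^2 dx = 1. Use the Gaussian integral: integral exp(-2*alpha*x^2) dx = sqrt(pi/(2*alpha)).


integral |psi|^2 dx = A^2 * sqrt(pi/(2*alpha)) = 1
A^2 = sqrt(2*alpha/pi)
= sqrt(2 * 1.611 / pi)
= 1.012716
A = sqrt(1.012716)
= 1.0063

1.0063


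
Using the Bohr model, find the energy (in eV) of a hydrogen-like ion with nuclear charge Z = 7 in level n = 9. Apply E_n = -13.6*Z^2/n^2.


E_n = -13.6 * Z^2 / n^2
= -13.6 * 7^2 / 9^2
= -13.6 * 49 / 81
= -8.2272 eV

-8.2272


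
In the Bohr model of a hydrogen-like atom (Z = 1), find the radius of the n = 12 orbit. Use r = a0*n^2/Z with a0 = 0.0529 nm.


r = a0 * n^2 / Z
= 0.0529 * 12^2 / 1
= 0.0529 * 144 / 1
= 7.6176 nm

7.6176


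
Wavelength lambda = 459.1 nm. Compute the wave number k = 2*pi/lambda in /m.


k = 2 * pi / lambda
= 6.2832 / (459.1e-9)
= 6.2832 / 4.5910e-07
= 1.3686e+07 /m

1.3686e+07


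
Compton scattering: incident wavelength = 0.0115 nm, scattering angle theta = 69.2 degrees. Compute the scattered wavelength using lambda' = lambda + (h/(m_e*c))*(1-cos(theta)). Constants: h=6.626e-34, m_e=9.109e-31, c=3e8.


Compton wavelength: h/(m_e*c) = 2.4247e-12 m
d_lambda = 2.4247e-12 * (1 - cos(69.2 deg))
= 2.4247e-12 * 0.644893
= 1.5637e-12 m = 0.001564 nm
lambda' = 0.0115 + 0.001564
= 0.013064 nm

0.013064


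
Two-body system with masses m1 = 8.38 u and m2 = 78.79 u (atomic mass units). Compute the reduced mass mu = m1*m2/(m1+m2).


mu = m1 * m2 / (m1 + m2)
= 8.38 * 78.79 / (8.38 + 78.79)
= 660.2602 / 87.17
= 7.5744 u

7.5744


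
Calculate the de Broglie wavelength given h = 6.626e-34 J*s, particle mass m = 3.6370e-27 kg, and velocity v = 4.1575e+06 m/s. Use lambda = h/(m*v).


lambda = h / (m * v)
= 6.626e-34 / (3.6370e-27 * 4.1575e+06)
= 6.626e-34 / 1.5121e-20
= 4.3820e-14 m

4.3820e-14


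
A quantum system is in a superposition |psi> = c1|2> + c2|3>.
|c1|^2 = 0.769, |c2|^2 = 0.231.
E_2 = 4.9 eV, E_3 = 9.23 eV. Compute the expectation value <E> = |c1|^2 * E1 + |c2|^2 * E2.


<E> = |c1|^2 * E1 + |c2|^2 * E2
= 0.769 * 4.9 + 0.231 * 9.23
= 3.7681 + 2.1321
= 5.9002 eV

5.9002


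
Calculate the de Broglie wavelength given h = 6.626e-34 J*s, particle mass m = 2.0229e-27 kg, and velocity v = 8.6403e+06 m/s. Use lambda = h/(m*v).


lambda = h / (m * v)
= 6.626e-34 / (2.0229e-27 * 8.6403e+06)
= 6.626e-34 / 1.7478e-20
= 3.7910e-14 m

3.7910e-14


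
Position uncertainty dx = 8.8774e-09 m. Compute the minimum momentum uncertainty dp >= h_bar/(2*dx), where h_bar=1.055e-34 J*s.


dp = h_bar / (2 * dx)
= 1.055e-34 / (2 * 8.8774e-09)
= 1.055e-34 / 1.7755e-08
= 5.9421e-27 kg*m/s

5.9421e-27


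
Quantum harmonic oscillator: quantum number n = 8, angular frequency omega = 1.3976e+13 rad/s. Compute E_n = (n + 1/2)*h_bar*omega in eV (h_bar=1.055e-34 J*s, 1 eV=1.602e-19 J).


E = (n + 1/2) * h_bar * omega
= (8 + 0.5) * 1.055e-34 * 1.3976e+13
= 8.5 * 1.4745e-21
= 1.2533e-20 J
= 0.0782 eV

0.0782


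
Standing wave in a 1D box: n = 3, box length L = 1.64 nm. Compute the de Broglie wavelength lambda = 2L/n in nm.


lambda = 2L / n
= 2 * 1.64 / 3
= 3.28 / 3
= 1.0933 nm

1.0933


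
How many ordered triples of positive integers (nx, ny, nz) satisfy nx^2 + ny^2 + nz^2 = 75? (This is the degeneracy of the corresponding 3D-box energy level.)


Enumerate all (nx, ny, nz) with nx^2 + ny^2 + nz^2 = 75:
(1,5,7)
(1,7,5)
(5,1,7)
(5,5,5)
(5,7,1)
(7,1,5)
(7,5,1)
Total degeneracy = 7

7


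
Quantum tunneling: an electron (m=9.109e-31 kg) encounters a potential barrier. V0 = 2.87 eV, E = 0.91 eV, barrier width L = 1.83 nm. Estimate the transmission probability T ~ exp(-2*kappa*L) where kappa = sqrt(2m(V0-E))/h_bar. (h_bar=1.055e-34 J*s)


V0 - E = 1.96 eV = 3.1399e-19 J
kappa = sqrt(2 * m * (V0-E)) / h_bar
= sqrt(2 * 9.109e-31 * 3.1399e-19) / 1.055e-34
= 7.1690e+09 /m
2*kappa*L = 2 * 7.1690e+09 * 1.83e-9
= 26.2385
T = exp(-26.2385) = 4.025164e-12

4.025164e-12


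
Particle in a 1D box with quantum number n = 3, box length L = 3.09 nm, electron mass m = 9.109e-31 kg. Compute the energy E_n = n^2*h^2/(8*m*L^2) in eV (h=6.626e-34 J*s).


E = n^2 * h^2 / (8 * m * L^2)
= 3^2 * (6.626e-34)^2 / (8 * 9.109e-31 * (3.09e-9)^2)
= 9 * 4.3904e-67 / (8 * 9.109e-31 * 9.5481e-18)
= 5.6789e-20 J
= 0.3545 eV

0.3545


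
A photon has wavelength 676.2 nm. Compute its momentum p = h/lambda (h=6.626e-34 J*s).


p = h / lambda
= 6.626e-34 / (676.2e-9)
= 6.626e-34 / 6.7620e-07
= 9.7989e-28 kg*m/s

9.7989e-28


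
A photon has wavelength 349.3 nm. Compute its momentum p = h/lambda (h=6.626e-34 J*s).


p = h / lambda
= 6.626e-34 / (349.3e-9)
= 6.626e-34 / 3.4930e-07
= 1.8969e-27 kg*m/s

1.8969e-27


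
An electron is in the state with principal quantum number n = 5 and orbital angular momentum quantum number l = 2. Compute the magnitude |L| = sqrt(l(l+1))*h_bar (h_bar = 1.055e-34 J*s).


L = sqrt(l*(l+1)) * h_bar
= sqrt(2 * 3) * 1.055e-34
= sqrt(6) * 1.055e-34
= 2.4495 * 1.055e-34
= 2.5842e-34 J*s

2.5842e-34


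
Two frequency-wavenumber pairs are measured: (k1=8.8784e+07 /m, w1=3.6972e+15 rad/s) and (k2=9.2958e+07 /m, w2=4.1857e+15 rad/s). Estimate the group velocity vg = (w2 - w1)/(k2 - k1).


vg = (w2 - w1) / (k2 - k1)
= (4.1857e+15 - 3.6972e+15) / (9.2958e+07 - 8.8784e+07)
= 4.8850e+14 / 4.1740e+06
= 1.1703e+08 m/s

1.1703e+08


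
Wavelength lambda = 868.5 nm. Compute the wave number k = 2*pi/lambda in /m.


k = 2 * pi / lambda
= 6.2832 / (868.5e-9)
= 6.2832 / 8.6850e-07
= 7.2345e+06 /m

7.2345e+06


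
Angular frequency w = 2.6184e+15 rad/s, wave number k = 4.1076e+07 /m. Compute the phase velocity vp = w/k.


vp = w / k
= 2.6184e+15 / 4.1076e+07
= 6.3745e+07 m/s

6.3745e+07


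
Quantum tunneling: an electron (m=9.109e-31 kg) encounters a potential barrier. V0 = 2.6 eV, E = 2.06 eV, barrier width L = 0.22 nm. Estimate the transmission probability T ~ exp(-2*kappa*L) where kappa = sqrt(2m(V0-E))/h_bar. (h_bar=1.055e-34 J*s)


V0 - E = 0.54 eV = 8.6508e-20 J
kappa = sqrt(2 * m * (V0-E)) / h_bar
= sqrt(2 * 9.109e-31 * 8.6508e-20) / 1.055e-34
= 3.7629e+09 /m
2*kappa*L = 2 * 3.7629e+09 * 0.22e-9
= 1.6557
T = exp(-1.6557) = 1.909605e-01

1.909605e-01


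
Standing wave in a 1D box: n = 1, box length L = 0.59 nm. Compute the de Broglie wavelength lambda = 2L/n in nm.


lambda = 2L / n
= 2 * 0.59 / 1
= 1.18 / 1
= 1.18 nm

1.18


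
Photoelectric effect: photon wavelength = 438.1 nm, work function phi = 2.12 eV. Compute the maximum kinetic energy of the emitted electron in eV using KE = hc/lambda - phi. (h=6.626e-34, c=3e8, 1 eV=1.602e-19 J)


E_photon = hc / lambda
= (6.626e-34)(3e8) / (438.1e-9)
= 4.5373e-19 J
= 2.8323 eV
KE = E_photon - phi
= 2.8323 - 2.12
= 0.7123 eV

0.7123


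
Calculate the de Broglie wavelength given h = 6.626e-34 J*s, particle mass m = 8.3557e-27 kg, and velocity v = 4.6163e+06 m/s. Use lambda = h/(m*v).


lambda = h / (m * v)
= 6.626e-34 / (8.3557e-27 * 4.6163e+06)
= 6.626e-34 / 3.8572e-20
= 1.7178e-14 m

1.7178e-14


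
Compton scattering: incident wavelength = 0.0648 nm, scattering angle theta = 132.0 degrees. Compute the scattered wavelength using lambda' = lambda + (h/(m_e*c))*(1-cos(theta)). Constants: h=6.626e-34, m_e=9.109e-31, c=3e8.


Compton wavelength: h/(m_e*c) = 2.4247e-12 m
d_lambda = 2.4247e-12 * (1 - cos(132.0 deg))
= 2.4247e-12 * 1.669131
= 4.0472e-12 m = 0.004047 nm
lambda' = 0.0648 + 0.004047
= 0.068847 nm

0.068847


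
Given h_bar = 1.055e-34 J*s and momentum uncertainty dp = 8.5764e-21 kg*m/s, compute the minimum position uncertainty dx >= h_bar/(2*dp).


dx = h_bar / (2 * dp)
= 1.055e-34 / (2 * 8.5764e-21)
= 1.055e-34 / 1.7153e-20
= 6.1506e-15 m

6.1506e-15


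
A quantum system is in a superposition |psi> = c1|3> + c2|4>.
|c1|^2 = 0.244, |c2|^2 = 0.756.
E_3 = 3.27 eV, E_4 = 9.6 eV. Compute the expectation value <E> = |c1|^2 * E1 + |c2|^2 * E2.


<E> = |c1|^2 * E1 + |c2|^2 * E2
= 0.244 * 3.27 + 0.756 * 9.6
= 0.7979 + 7.2576
= 8.0555 eV

8.0555


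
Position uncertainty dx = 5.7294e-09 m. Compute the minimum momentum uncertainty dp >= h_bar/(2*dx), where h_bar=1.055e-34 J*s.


dp = h_bar / (2 * dx)
= 1.055e-34 / (2 * 5.7294e-09)
= 1.055e-34 / 1.1459e-08
= 9.2069e-27 kg*m/s

9.2069e-27


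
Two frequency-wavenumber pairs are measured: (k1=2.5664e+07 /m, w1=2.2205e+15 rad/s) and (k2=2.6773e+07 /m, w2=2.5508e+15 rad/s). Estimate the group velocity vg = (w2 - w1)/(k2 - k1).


vg = (w2 - w1) / (k2 - k1)
= (2.5508e+15 - 2.2205e+15) / (2.6773e+07 - 2.5664e+07)
= 3.3030e+14 / 1.1090e+06
= 2.9784e+08 m/s

2.9784e+08


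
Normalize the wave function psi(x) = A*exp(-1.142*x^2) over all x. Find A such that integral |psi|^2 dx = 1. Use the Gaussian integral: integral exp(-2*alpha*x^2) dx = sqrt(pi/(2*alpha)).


integral |psi|^2 dx = A^2 * sqrt(pi/(2*alpha)) = 1
A^2 = sqrt(2*alpha/pi)
= sqrt(2 * 1.142 / pi)
= 0.852655
A = sqrt(0.852655)
= 0.9234

0.9234


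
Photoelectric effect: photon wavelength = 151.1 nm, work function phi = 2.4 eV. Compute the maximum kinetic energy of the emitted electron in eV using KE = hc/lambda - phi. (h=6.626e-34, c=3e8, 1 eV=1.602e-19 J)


E_photon = hc / lambda
= (6.626e-34)(3e8) / (151.1e-9)
= 1.3156e-18 J
= 8.2119 eV
KE = E_photon - phi
= 8.2119 - 2.4
= 5.8119 eV

5.8119


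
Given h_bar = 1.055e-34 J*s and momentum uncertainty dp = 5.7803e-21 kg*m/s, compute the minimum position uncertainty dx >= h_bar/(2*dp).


dx = h_bar / (2 * dp)
= 1.055e-34 / (2 * 5.7803e-21)
= 1.055e-34 / 1.1561e-20
= 9.1258e-15 m

9.1258e-15


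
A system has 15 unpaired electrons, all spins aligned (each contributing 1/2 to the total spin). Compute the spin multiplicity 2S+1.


Total spin S = N * (1/2) = 15 * 0.5 = 7.5
Spin multiplicity = 2S + 1
= 2 * 7.5 + 1
= 16

16


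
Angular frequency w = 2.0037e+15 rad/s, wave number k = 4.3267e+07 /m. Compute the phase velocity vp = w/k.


vp = w / k
= 2.0037e+15 / 4.3267e+07
= 4.6310e+07 m/s

4.6310e+07


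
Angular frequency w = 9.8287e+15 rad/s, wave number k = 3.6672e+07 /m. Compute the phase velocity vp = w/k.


vp = w / k
= 9.8287e+15 / 3.6672e+07
= 2.6802e+08 m/s

2.6802e+08


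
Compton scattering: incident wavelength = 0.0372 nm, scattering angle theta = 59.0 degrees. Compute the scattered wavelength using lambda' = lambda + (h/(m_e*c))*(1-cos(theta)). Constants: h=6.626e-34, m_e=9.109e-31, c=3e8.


Compton wavelength: h/(m_e*c) = 2.4247e-12 m
d_lambda = 2.4247e-12 * (1 - cos(59.0 deg))
= 2.4247e-12 * 0.484962
= 1.1759e-12 m = 0.001176 nm
lambda' = 0.0372 + 0.001176
= 0.038376 nm

0.038376


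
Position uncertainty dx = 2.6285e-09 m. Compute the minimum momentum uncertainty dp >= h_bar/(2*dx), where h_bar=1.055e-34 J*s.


dp = h_bar / (2 * dx)
= 1.055e-34 / (2 * 2.6285e-09)
= 1.055e-34 / 5.2570e-09
= 2.0068e-26 kg*m/s

2.0068e-26


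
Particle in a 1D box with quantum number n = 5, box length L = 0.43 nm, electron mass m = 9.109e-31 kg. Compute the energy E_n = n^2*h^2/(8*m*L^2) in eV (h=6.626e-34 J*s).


E = n^2 * h^2 / (8 * m * L^2)
= 5^2 * (6.626e-34)^2 / (8 * 9.109e-31 * (0.43e-9)^2)
= 25 * 4.3904e-67 / (8 * 9.109e-31 * 1.8490e-19)
= 8.1460e-18 J
= 50.849 eV

50.849


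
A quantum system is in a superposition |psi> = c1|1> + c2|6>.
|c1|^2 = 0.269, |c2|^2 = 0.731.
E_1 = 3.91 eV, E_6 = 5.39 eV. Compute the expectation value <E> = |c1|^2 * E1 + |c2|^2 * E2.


<E> = |c1|^2 * E1 + |c2|^2 * E2
= 0.269 * 3.91 + 0.731 * 5.39
= 1.0518 + 3.9401
= 4.9919 eV

4.9919


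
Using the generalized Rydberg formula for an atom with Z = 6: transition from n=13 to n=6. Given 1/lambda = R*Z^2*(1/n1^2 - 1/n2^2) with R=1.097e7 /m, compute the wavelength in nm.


1/lambda = R * Z^2 * (1/n1^2 - 1/n2^2)
= 1.097e7 * 6^2 * (1/6^2 - 1/13^2)
= 1.097e7 * 36 * (0.027778 - 0.005917)
= 8.6332e+06 /m
lambda = 1 / 8.6332e+06
= 115.832 nm

115.832


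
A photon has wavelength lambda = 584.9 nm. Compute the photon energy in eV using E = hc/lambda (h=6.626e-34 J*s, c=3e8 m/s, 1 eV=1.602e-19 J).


E = hc / lambda
= (6.626e-34)(3e8) / (584.9e-9)
= 1.9878e-25 / 5.8490e-07
= 3.3985e-19 J
Converting to eV: 3.3985e-19 / 1.602e-19
= 2.1214 eV

2.1214


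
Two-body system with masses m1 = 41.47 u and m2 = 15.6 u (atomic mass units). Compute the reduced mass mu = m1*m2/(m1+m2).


mu = m1 * m2 / (m1 + m2)
= 41.47 * 15.6 / (41.47 + 15.6)
= 646.932 / 57.07
= 11.3358 u

11.3358


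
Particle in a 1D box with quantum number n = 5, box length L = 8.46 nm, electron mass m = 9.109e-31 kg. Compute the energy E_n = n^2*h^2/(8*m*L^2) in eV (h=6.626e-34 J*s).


E = n^2 * h^2 / (8 * m * L^2)
= 5^2 * (6.626e-34)^2 / (8 * 9.109e-31 * (8.46e-9)^2)
= 25 * 4.3904e-67 / (8 * 9.109e-31 * 7.1572e-17)
= 2.1045e-20 J
= 0.1314 eV

0.1314


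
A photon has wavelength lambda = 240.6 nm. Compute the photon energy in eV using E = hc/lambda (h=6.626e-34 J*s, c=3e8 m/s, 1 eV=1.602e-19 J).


E = hc / lambda
= (6.626e-34)(3e8) / (240.6e-9)
= 1.9878e-25 / 2.4060e-07
= 8.2618e-19 J
Converting to eV: 8.2618e-19 / 1.602e-19
= 5.1572 eV

5.1572


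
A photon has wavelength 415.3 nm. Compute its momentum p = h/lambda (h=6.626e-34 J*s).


p = h / lambda
= 6.626e-34 / (415.3e-9)
= 6.626e-34 / 4.1530e-07
= 1.5955e-27 kg*m/s

1.5955e-27


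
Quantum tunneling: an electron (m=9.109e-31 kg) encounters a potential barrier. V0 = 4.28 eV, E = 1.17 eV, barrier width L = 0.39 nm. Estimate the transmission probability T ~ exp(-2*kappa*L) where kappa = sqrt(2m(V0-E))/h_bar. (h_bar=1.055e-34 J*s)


V0 - E = 3.11 eV = 4.9822e-19 J
kappa = sqrt(2 * m * (V0-E)) / h_bar
= sqrt(2 * 9.109e-31 * 4.9822e-19) / 1.055e-34
= 9.0304e+09 /m
2*kappa*L = 2 * 9.0304e+09 * 0.39e-9
= 7.0438
T = exp(-7.0438) = 8.728471e-04

8.728471e-04


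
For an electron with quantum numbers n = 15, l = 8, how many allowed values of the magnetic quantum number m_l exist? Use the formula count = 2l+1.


m_l ranges from -l to +l in integer steps
So m_l goes from -8 to +8
Count = 2l + 1 = 2*8 + 1
= 17

17


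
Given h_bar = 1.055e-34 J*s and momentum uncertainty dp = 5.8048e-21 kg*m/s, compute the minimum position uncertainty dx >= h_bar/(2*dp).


dx = h_bar / (2 * dp)
= 1.055e-34 / (2 * 5.8048e-21)
= 1.055e-34 / 1.1610e-20
= 9.0873e-15 m

9.0873e-15


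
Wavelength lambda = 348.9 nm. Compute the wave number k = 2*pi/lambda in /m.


k = 2 * pi / lambda
= 6.2832 / (348.9e-9)
= 6.2832 / 3.4890e-07
= 1.8009e+07 /m

1.8009e+07


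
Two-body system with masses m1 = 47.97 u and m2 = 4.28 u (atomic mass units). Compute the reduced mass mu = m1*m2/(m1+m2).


mu = m1 * m2 / (m1 + m2)
= 47.97 * 4.28 / (47.97 + 4.28)
= 205.3116 / 52.25
= 3.9294 u

3.9294


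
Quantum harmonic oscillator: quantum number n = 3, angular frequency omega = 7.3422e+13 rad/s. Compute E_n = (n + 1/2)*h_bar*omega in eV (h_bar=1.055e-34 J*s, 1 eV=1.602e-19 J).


E = (n + 1/2) * h_bar * omega
= (3 + 0.5) * 1.055e-34 * 7.3422e+13
= 3.5 * 7.7460e-21
= 2.7111e-20 J
= 0.1692 eV

0.1692


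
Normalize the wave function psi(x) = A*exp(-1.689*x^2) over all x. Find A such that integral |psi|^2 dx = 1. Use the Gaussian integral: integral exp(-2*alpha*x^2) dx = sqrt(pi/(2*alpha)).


integral |psi|^2 dx = A^2 * sqrt(pi/(2*alpha)) = 1
A^2 = sqrt(2*alpha/pi)
= sqrt(2 * 1.689 / pi)
= 1.036943
A = sqrt(1.036943)
= 1.0183

1.0183


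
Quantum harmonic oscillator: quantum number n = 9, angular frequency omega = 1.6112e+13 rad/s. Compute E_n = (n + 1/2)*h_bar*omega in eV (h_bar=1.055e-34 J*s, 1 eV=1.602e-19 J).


E = (n + 1/2) * h_bar * omega
= (9 + 0.5) * 1.055e-34 * 1.6112e+13
= 9.5 * 1.6998e-21
= 1.6148e-20 J
= 0.1008 eV

0.1008


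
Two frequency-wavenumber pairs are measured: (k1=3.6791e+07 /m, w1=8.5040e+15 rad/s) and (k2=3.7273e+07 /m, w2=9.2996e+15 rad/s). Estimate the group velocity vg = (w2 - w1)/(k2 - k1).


vg = (w2 - w1) / (k2 - k1)
= (9.2996e+15 - 8.5040e+15) / (3.7273e+07 - 3.6791e+07)
= 7.9560e+14 / 4.8200e+05
= 1.6506e+09 m/s

1.6506e+09


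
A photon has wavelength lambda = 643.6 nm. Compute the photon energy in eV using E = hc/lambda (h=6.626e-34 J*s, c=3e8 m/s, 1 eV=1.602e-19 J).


E = hc / lambda
= (6.626e-34)(3e8) / (643.6e-9)
= 1.9878e-25 / 6.4360e-07
= 3.0886e-19 J
Converting to eV: 3.0886e-19 / 1.602e-19
= 1.9279 eV

1.9279


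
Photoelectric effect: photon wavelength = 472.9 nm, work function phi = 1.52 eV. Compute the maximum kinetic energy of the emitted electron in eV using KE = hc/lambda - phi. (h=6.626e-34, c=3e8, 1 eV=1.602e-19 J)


E_photon = hc / lambda
= (6.626e-34)(3e8) / (472.9e-9)
= 4.2034e-19 J
= 2.6239 eV
KE = E_photon - phi
= 2.6239 - 1.52
= 1.1039 eV

1.1039


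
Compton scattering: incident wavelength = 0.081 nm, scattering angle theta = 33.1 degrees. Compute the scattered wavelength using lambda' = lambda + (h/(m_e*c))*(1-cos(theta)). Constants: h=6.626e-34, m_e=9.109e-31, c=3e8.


Compton wavelength: h/(m_e*c) = 2.4247e-12 m
d_lambda = 2.4247e-12 * (1 - cos(33.1 deg))
= 2.4247e-12 * 0.162281
= 3.9348e-13 m = 0.000393 nm
lambda' = 0.081 + 0.000393
= 0.081393 nm

0.081393


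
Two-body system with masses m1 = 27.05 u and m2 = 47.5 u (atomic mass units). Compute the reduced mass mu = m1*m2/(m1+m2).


mu = m1 * m2 / (m1 + m2)
= 27.05 * 47.5 / (27.05 + 47.5)
= 1284.875 / 74.55
= 17.2351 u

17.2351


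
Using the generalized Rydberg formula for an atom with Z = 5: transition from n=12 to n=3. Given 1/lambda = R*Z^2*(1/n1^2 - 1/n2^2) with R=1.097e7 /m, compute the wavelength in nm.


1/lambda = R * Z^2 * (1/n1^2 - 1/n2^2)
= 1.097e7 * 5^2 * (1/3^2 - 1/12^2)
= 1.097e7 * 25 * (0.111111 - 0.006944)
= 2.8568e+07 /m
lambda = 1 / 2.8568e+07
= 35.0046 nm

35.0046


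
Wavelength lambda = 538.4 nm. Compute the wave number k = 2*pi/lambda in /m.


k = 2 * pi / lambda
= 6.2832 / (538.4e-9)
= 6.2832 / 5.3840e-07
= 1.1670e+07 /m

1.1670e+07


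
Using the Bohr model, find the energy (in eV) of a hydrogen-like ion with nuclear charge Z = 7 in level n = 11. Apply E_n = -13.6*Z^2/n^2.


E_n = -13.6 * Z^2 / n^2
= -13.6 * 7^2 / 11^2
= -13.6 * 49 / 121
= -5.5074 eV

-5.5074


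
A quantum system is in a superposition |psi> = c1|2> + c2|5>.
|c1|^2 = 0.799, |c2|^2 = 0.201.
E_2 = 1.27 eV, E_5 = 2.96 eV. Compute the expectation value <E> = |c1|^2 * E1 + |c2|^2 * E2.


<E> = |c1|^2 * E1 + |c2|^2 * E2
= 0.799 * 1.27 + 0.201 * 2.96
= 1.0147 + 0.595
= 1.6097 eV

1.6097


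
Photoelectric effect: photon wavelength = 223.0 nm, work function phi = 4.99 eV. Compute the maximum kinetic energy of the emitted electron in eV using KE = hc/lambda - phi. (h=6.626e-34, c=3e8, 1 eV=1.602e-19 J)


E_photon = hc / lambda
= (6.626e-34)(3e8) / (223.0e-9)
= 8.9139e-19 J
= 5.5642 eV
KE = E_photon - phi
= 5.5642 - 4.99
= 0.5742 eV

0.5742


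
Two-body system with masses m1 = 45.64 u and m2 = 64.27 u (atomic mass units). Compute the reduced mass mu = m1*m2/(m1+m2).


mu = m1 * m2 / (m1 + m2)
= 45.64 * 64.27 / (45.64 + 64.27)
= 2933.2828 / 109.91
= 26.688 u

26.688


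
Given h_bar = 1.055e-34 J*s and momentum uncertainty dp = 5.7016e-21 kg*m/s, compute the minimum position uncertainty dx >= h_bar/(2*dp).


dx = h_bar / (2 * dp)
= 1.055e-34 / (2 * 5.7016e-21)
= 1.055e-34 / 1.1403e-20
= 9.2518e-15 m

9.2518e-15


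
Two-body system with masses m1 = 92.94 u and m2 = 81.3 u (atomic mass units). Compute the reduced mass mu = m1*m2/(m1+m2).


mu = m1 * m2 / (m1 + m2)
= 92.94 * 81.3 / (92.94 + 81.3)
= 7556.022 / 174.24
= 43.3656 u

43.3656


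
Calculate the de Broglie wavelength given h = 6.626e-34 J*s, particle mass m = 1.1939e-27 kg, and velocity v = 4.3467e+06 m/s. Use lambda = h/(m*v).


lambda = h / (m * v)
= 6.626e-34 / (1.1939e-27 * 4.3467e+06)
= 6.626e-34 / 5.1895e-21
= 1.2768e-13 m

1.2768e-13


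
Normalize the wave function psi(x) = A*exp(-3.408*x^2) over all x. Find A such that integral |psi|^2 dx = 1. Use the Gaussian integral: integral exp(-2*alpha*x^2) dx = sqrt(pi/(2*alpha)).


integral |psi|^2 dx = A^2 * sqrt(pi/(2*alpha)) = 1
A^2 = sqrt(2*alpha/pi)
= sqrt(2 * 3.408 / pi)
= 1.472956
A = sqrt(1.472956)
= 1.2137

1.2137


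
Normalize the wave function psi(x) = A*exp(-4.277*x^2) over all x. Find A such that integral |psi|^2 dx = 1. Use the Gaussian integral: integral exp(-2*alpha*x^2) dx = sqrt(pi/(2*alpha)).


integral |psi|^2 dx = A^2 * sqrt(pi/(2*alpha)) = 1
A^2 = sqrt(2*alpha/pi)
= sqrt(2 * 4.277 / pi)
= 1.650098
A = sqrt(1.650098)
= 1.2846

1.2846


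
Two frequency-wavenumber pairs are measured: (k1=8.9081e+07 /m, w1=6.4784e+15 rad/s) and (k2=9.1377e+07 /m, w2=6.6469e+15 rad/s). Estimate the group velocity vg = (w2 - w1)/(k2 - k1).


vg = (w2 - w1) / (k2 - k1)
= (6.6469e+15 - 6.4784e+15) / (9.1377e+07 - 8.9081e+07)
= 1.6850e+14 / 2.2960e+06
= 7.3389e+07 m/s

7.3389e+07


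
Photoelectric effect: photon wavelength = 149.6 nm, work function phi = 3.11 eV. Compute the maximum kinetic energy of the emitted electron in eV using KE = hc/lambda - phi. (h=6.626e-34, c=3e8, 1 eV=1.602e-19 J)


E_photon = hc / lambda
= (6.626e-34)(3e8) / (149.6e-9)
= 1.3287e-18 J
= 8.2943 eV
KE = E_photon - phi
= 8.2943 - 3.11
= 5.1843 eV

5.1843


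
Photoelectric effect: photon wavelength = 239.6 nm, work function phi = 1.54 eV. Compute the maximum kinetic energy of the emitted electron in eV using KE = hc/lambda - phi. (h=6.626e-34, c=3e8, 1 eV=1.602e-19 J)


E_photon = hc / lambda
= (6.626e-34)(3e8) / (239.6e-9)
= 8.2963e-19 J
= 5.1787 eV
KE = E_photon - phi
= 5.1787 - 1.54
= 3.6387 eV

3.6387


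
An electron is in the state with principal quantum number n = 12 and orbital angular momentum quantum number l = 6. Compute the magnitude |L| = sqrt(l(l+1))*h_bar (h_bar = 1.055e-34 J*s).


L = sqrt(l*(l+1)) * h_bar
= sqrt(6 * 7) * 1.055e-34
= sqrt(42) * 1.055e-34
= 6.4807 * 1.055e-34
= 6.8372e-34 J*s

6.8372e-34


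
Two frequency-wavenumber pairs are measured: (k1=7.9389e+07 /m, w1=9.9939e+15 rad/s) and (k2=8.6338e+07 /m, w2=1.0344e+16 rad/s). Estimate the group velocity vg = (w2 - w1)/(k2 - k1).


vg = (w2 - w1) / (k2 - k1)
= (1.0344e+16 - 9.9939e+15) / (8.6338e+07 - 7.9389e+07)
= 3.5010e+14 / 6.9490e+06
= 5.0381e+07 m/s

5.0381e+07


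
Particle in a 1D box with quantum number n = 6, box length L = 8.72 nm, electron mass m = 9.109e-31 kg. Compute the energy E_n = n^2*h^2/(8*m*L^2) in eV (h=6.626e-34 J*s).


E = n^2 * h^2 / (8 * m * L^2)
= 6^2 * (6.626e-34)^2 / (8 * 9.109e-31 * (8.72e-9)^2)
= 36 * 4.3904e-67 / (8 * 9.109e-31 * 7.6038e-17)
= 2.8524e-20 J
= 0.1781 eV

0.1781


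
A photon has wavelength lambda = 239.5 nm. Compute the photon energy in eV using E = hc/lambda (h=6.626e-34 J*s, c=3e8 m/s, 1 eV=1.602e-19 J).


E = hc / lambda
= (6.626e-34)(3e8) / (239.5e-9)
= 1.9878e-25 / 2.3950e-07
= 8.2998e-19 J
Converting to eV: 8.2998e-19 / 1.602e-19
= 5.1809 eV

5.1809
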